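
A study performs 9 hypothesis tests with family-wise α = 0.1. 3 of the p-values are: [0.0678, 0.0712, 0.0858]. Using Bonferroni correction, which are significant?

Bonferroni α = 0.1/9 = 0.01111. None of the given p-values are significant.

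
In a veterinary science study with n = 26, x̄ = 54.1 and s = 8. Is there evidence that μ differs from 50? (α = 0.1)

t = (x̄ - μ₀)/(s/√n) = (54.1 - 50)/(8/√26) = 2.613. df = 25, critical t = ±1.708. Reject H₀.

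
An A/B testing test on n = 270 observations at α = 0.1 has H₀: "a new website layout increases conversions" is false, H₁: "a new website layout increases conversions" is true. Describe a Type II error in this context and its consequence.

Type II error: failing to reject H₀ when it is false — concluding that a new website layout increases conversions is not supported when in fact it is. Consequence: discarding a layout that would have improved conversions — lost revenue.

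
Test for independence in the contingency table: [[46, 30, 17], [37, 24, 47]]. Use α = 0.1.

χ² = 14.667. df = 2, critical = 4.605. Reject H₀. Variables are dependent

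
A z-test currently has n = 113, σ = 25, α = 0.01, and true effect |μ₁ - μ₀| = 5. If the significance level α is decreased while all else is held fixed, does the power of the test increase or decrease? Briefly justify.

Power decreases: a smaller α raises the critical value, so less of the H₁ sampling distribution falls in the rejection region.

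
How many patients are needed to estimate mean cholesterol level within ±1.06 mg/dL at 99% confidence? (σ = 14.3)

n = (z*σ/E)² = (2.576×14.3/1.06)² = 1207.7 → n = 1208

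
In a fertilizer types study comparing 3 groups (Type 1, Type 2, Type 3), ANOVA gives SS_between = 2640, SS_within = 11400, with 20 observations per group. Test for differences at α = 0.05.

df_between = 2, df_within = 57. F = MS_between/MS_within = 1320.0/200.0 = 6.6. F_crit ≈ 3.159. Reject H₀. At least one mean differs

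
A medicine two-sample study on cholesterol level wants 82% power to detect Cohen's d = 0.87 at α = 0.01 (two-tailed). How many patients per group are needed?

z_{α/2} = 2.576, z_β = Φ⁻¹(0.82) = 0.915. For large effect (d = 0.87): n per group = 2(z_{α/2} + z_β)²/d² = 2(2.576 + 0.915)²/0.87² = 32.2 → 33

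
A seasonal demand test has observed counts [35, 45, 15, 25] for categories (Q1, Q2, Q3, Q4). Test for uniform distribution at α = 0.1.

Expected = 30 each. χ² = Σ(O-E)²/E = 16.667. df = 3, critical value = 6.251. Reject H₀.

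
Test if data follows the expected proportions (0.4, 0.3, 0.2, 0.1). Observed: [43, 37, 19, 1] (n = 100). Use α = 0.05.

Expected: [40.0, 30.0, 20.0, 10.0]. χ² = 10.008. df = 3, critical = 7.815. Reject H₀.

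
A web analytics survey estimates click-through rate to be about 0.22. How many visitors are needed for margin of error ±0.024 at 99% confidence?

n = z²p(1-p)/E² = 2.576²×0.22×0.78/0.024² = 1976.9 → n = 1977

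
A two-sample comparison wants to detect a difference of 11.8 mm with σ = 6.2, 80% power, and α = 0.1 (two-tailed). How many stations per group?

n per group = 2(z_α/2 + z_β)²σ²/d² = 2×(1.645 + 0.84)²×6.2²/11.8² = 3.4 → n = 4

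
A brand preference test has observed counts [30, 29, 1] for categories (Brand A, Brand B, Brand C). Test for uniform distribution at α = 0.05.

Expected = 20 each. χ² = Σ(O-E)²/E = 27.1. df = 2, critical value = 5.991. Reject H₀.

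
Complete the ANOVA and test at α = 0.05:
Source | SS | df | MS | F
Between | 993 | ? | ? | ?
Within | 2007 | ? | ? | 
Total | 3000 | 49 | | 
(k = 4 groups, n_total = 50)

df_between = 3, df_within = 46. MS_between = 331.0, MS_within = 43.63. F = 7.586, F_crit ≈ 2.807. Reject H₀.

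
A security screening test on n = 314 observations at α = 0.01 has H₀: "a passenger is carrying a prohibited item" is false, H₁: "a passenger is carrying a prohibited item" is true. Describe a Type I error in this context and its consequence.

Type I error: rejecting H₀ when it is true — concluding that a passenger is carrying a prohibited item when in fact it is not. Consequence: detaining an innocent passenger — delay and inconvenience.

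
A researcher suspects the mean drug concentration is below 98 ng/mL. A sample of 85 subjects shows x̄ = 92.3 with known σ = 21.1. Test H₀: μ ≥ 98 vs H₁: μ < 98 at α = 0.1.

z = -2.491. Critical value: -1.28. Reject H₀.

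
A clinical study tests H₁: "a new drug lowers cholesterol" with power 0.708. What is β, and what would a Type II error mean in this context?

β = 1 - power = 1 - 0.708 = 0.292. A Type II error is failing to reject H₀ when H₀ is false (false negative) — here, failing to conclude that a new drug lowers cholesterol when in fact it is true. Consequence: shelving an effective drug — patients miss out on a treatment that would have helped.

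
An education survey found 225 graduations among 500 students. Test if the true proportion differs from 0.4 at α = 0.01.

p̂ = 0.45, p₀ = 0.4. z = (p̂ - p₀)/√(p₀(1-p₀)/n) = 2.282. Critical: ±2.576. Fail to reject H₀.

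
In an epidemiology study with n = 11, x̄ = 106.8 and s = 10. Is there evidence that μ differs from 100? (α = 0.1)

t = (x̄ - μ₀)/(s/√n) = (106.8 - 100)/(10/√11) = 2.255. df = 10, critical t = ±1.812. Reject H₀.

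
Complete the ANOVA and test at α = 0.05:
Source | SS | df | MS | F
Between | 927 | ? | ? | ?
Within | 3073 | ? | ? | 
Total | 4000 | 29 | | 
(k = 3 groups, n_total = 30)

df_between = 2, df_within = 27. MS_between = 463.5, MS_within = 113.81. F = 4.072, F_crit ≈ 3.354. Reject H₀.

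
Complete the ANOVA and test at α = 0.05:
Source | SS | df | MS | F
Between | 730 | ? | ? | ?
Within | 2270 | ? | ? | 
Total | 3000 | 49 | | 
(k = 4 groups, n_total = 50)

df_between = 3, df_within = 46. MS_between = 243.33, MS_within = 49.35. F = 4.931, F_crit ≈ 2.807. Reject H₀.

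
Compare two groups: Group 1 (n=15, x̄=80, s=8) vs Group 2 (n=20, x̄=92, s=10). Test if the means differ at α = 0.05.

Pooled sp = 9.2. t = -3.817, df = 33. Critical t = ±2.035. Reject H₀.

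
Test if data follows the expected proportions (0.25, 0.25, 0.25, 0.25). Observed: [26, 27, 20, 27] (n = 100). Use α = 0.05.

Expected: [25.0, 25.0, 25.0, 25.0]. χ² = 1.36. df = 3, critical = 7.815. Fail to reject H₀.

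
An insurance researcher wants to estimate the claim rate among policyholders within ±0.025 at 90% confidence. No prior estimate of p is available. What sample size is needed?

Conservative approach: use p = 0.5 (maximizes p(1-p) = 0.25). n = z²(0.25)/E² = 1.645²×0.25/0.025² = 1082.4 → n = 1083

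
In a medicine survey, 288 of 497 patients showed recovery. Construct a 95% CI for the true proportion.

p̂ = 0.579. CI = p̂ ± z*√(p̂(1-p̂)/n) = (0.536, 0.623)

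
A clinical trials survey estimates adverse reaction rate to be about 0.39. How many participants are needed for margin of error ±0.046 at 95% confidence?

n = z²p(1-p)/E² = 1.96²×0.39×0.61/0.046² = 431.9 → n = 432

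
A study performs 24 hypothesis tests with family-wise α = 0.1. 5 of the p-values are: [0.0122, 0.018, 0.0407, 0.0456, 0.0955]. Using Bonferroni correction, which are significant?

Bonferroni α = 0.1/24 = 0.00417. None of the given p-values are significant.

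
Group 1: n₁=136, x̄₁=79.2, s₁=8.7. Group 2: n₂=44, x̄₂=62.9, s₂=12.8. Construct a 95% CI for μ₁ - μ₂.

Difference = 16.3. SE = √(8.7²/136 + 12.8²/44) = 2.069. CI = (12.25, 20.35)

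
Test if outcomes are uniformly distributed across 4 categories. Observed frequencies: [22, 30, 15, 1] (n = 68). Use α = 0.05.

Expected = 17 each. χ² = Σ(O-E)²/E = 26.706. df = 3, critical value = 7.815. Reject H₀.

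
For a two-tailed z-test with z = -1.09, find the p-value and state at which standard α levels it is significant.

p = 2·P(Z > |-1.09|) = 2·(1 - Φ(1.09)) ≈ 0.2757. Not significant at any standard level.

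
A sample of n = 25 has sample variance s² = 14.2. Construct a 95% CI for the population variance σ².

df = 24. χ²_{0.025} = 39.364, χ²_{0.975} = 12.401. CI for σ² = ((n-1)s²/χ²_{α/2}, (n-1)s²/χ²_{1-α/2}) = (24·14.2/39.364, 24·14.2/12.401) = (8.66, 27.48)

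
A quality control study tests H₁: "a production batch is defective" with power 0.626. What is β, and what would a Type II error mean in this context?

β = 1 - power = 1 - 0.626 = 0.374. A Type II error is failing to reject H₀ when H₀ is false (false negative) — here, failing to conclude that a production batch is defective when in fact it is true. Consequence: shipping a defective batch — faulty products reach customers.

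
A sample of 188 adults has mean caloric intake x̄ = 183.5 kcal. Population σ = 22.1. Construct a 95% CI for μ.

CI = x̄ ± z*(σ/√n) = 183.5 ± 1.96(22.1/√188) = 183.5 ± 3.16 = (180.34, 186.66)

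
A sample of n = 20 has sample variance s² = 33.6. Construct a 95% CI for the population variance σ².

df = 19. χ²_{0.025} = 32.852, χ²_{0.975} = 8.907. CI for σ² = ((n-1)s²/χ²_{α/2}, (n-1)s²/χ²_{1-α/2}) = (19·33.6/32.852, 19·33.6/8.907) = (19.43, 71.67)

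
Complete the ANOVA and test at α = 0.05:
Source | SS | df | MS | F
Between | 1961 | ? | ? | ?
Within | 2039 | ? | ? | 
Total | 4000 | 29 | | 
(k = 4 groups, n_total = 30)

df_between = 3, df_within = 26. MS_between = 653.67, MS_within = 78.42. F = 8.335, F_crit ≈ 2.975. Reject H₀.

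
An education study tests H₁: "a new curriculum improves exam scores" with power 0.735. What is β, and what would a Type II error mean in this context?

β = 1 - power = 1 - 0.735 = 0.265. A Type II error is failing to reject H₀ when H₀ is false (false negative) — here, failing to conclude that a new curriculum improves exam scores when in fact it is true. Consequence: keeping the old curriculum when the new one would have helped students.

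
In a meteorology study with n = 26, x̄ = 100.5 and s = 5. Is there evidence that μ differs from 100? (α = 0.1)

t = (x̄ - μ₀)/(s/√n) = (100.5 - 100)/(5/√26) = 0.51. df = 25, critical t = ±1.708. Fail to reject H₀.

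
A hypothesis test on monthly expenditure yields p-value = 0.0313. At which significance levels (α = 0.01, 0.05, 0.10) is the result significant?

p = 0.0313. Significant at: α = 0.05, 0.1.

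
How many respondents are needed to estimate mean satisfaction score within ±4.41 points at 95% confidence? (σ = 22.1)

n = (z*σ/E)² = (1.96×22.1/4.41)² = 96.5 → n = 97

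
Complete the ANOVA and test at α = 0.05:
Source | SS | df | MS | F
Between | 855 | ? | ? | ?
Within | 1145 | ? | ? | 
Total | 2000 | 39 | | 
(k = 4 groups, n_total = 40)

df_between = 3, df_within = 36. MS_between = 285.0, MS_within = 31.81. F = 8.961, F_crit ≈ 2.866. Reject H₀.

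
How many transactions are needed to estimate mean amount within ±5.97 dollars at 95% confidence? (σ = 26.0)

n = (z*σ/E)² = (1.96×26.0/5.97)² = 72.9 → n = 73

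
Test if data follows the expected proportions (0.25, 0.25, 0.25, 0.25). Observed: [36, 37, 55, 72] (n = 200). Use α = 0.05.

Expected: [50.0, 50.0, 50.0, 50.0]. χ² = 17.48. df = 3, critical = 7.815. Reject H₀.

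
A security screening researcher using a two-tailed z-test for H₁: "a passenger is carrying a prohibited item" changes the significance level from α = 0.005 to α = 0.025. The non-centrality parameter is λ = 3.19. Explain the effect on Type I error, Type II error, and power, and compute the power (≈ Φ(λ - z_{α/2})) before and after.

Increasing α from 0.005 to 0.025:
• Type I error rate increases (α is the Type I rate by definition).
• Critical value moves from z_{α/2} = 2.807 to 2.241, so power = Φ(λ - z_{α/2}) goes from Φ(3.19 - 2.807) = 0.649 to Φ(3.19 - 2.241) = 0.829.
• Type II error rate β = 1 - power therefore decreases (0.351 → 0.171).
Appropriate when false negatives are costly — here, letting a prohibited item through — security breach.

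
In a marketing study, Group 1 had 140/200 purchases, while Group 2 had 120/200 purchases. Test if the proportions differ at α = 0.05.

p̂₁ = 0.7, p̂₂ = 0.6, pooled p̂ = 0.65. z = 2.097. Critical: ±1.96. Reject H₀.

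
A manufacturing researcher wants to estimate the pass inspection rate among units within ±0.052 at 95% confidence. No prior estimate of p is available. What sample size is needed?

Conservative approach: use p = 0.5 (maximizes p(1-p) = 0.25). n = z²(0.25)/E² = 1.96²×0.25/0.052² = 355.2 → n = 356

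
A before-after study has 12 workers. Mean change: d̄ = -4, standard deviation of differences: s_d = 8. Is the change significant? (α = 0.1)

t = d̄/(s_d/√n) = -4/(8/√12) = -1.732. df = 11, critical t = ±1.796. Fail to reject H₀.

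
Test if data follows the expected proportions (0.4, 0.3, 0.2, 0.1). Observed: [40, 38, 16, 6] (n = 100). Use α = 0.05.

Expected: [40.0, 30.0, 20.0, 10.0]. χ² = 4.533. df = 3, critical = 7.815. Fail to reject H₀.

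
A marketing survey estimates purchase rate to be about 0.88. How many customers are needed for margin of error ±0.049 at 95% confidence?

n = z²p(1-p)/E² = 1.96²×0.88×0.12/0.049² = 169.0 → n = 169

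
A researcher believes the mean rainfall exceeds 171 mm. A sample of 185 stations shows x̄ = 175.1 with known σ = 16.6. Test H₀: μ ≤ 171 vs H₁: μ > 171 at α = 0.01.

z = 3.359. Critical value: 2.33. Reject H₀.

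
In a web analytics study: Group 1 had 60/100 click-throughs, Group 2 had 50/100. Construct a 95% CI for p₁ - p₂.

p̂₁ = 0.6, p̂₂ = 0.5. Difference = 0.1. CI = (-0.037, 0.237)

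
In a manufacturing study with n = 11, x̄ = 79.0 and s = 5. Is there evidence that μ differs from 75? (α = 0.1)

t = (x̄ - μ₀)/(s/√n) = (79.0 - 75)/(5/√11) = 2.653. df = 10, critical t = ±1.812. Reject H₀.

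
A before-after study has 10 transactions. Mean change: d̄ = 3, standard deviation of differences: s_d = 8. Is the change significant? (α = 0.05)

t = d̄/(s_d/√n) = 3/(8/√10) = 1.186. df = 9, critical t = ±2.262. Fail to reject H₀.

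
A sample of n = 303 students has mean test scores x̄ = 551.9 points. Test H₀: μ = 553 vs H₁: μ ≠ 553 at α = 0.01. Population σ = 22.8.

z = (x̄ - μ₀)/(σ/√n) = (551.9 - 553)/(22.8/√303) = -0.84. Critical value: ±2.576. Since |-0.84| ≤ 2.576, Fail to reject H₀.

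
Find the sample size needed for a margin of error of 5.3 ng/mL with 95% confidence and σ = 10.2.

n = (z*σ/E)² = (1.96×10.2/5.3)² = 14.2 → n = 15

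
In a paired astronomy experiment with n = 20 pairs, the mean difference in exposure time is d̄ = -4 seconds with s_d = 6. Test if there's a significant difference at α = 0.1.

t = d̄/(s_d/√n) = -4/(6/√20) = -2.981. df = 19, critical t = ±1.729. Reject H₀.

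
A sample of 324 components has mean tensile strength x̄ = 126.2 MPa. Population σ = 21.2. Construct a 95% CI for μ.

CI = x̄ ± z*(σ/√n) = 126.2 ± 1.96(21.2/√324) = 126.2 ± 2.31 = (123.89, 128.51)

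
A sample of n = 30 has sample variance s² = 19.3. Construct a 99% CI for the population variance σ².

df = 29. χ²_{0.005} = 52.336, χ²_{0.995} = 13.121. CI for σ² = ((n-1)s²/χ²_{α/2}, (n-1)s²/χ²_{1-α/2}) = (29·19.3/52.336, 29·19.3/13.121) = (10.69, 42.66)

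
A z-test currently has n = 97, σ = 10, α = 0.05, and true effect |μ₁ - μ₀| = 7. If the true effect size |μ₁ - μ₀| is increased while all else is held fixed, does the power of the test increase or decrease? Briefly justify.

Power increases: a larger true effect increases the non-centrality λ = |μ₁ - μ₀|/(σ/√n).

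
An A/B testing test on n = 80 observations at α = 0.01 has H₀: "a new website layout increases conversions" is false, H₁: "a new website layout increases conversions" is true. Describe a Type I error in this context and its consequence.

Type I error: rejecting H₀ when it is true — concluding that a new website layout increases conversions when in fact it is not. Consequence: rolling out a layout that doesn't actually help — wasted engineering effort.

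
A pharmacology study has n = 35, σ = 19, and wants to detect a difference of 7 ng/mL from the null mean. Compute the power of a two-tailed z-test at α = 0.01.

SE = σ/√n = 19/√35 = 3.212. Non-centrality λ = d/SE = 7/3.212 = 2.18. Power ≈ Φ(λ - z_{α/2}) = Φ(2.18 - 2.576) = Φ(-0.396) = 0.346.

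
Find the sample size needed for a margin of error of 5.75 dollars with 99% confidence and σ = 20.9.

n = (z*σ/E)² = (2.576×20.9/5.75)² = 87.7 → n = 88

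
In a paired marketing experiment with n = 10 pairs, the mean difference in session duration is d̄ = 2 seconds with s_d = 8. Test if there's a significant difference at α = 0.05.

t = d̄/(s_d/√n) = 2/(8/√10) = 0.791. df = 9, critical t = ±2.262. Fail to reject H₀.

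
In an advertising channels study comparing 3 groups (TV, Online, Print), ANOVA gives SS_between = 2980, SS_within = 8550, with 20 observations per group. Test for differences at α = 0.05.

df_between = 2, df_within = 57. F = MS_between/MS_within = 1490.0/150.0 = 9.933. F_crit ≈ 3.159. Reject H₀. At least one mean differs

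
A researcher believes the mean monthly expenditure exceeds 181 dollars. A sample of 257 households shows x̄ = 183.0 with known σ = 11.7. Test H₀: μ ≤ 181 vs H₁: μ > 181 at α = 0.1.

z = 2.74. Critical value: 1.28. Reject H₀.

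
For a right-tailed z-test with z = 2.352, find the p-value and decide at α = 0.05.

p = P(Z > 2.352) = 1 - Φ(2.352) ≈ 0.0093. Since p < 0.05, reject H₀ (significant) at α = 0.05.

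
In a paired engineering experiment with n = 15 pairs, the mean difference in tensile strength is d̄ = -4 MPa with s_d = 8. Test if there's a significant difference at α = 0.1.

t = d̄/(s_d/√n) = -4/(8/√15) = -1.936. df = 14, critical t = ±1.761. Reject H₀.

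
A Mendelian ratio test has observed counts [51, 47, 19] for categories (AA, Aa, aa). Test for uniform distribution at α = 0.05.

Expected = 39 each. χ² = Σ(O-E)²/E = 15.59. df = 2, critical value = 5.991. Reject H₀.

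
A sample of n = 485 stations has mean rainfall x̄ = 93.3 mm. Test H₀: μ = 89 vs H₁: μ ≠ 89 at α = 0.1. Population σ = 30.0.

z = (x̄ - μ₀)/(σ/√n) = (93.3 - 89)/(30.0/√485) = 3.157. Critical value: ±1.645. Since |3.157| > 1.645, Reject H₀.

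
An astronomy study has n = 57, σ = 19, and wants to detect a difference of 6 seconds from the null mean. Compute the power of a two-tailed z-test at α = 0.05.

SE = σ/√n = 19/√57 = 2.517. Non-centrality λ = d/SE = 6/2.517 = 2.384. Power ≈ Φ(λ - z_{α/2}) = Φ(2.384 - 1.96) = Φ(0.424) = 0.664.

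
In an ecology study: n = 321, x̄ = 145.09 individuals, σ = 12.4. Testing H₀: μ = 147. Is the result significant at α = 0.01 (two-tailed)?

z = (145.09 - 147)/(12.4/√321) = -2.76. Since |z| > 2.576, significant at α = 0.01.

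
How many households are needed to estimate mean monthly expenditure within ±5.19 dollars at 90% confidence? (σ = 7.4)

n = (z*σ/E)² = (1.645×7.4/5.19)² = 5.5 → n = 6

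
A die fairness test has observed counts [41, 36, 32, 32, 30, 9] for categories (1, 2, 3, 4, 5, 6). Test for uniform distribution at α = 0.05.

Expected = 30 each. χ² = Σ(O-E)²/E = 20.2. df = 5, critical value = 11.07. Reject H₀.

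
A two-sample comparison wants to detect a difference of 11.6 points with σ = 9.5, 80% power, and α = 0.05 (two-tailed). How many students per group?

n per group = 2(z_α/2 + z_β)²σ²/d² = 2×(1.96 + 0.84)²×9.5²/11.6² = 10.5 → n = 11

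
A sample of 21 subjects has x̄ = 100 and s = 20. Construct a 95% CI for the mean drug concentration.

CI = x̄ ± t*(s/√n) = 100 ± 2.086(20/√21) = (90.9, 109.1)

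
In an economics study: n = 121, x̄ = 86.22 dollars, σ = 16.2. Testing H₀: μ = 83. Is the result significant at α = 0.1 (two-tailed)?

z = (86.22 - 83)/(16.2/√121) = 2.186. Since |z| > 1.645, significant at α = 0.1.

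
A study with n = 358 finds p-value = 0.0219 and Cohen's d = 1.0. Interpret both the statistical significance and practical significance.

Statistically significant (p = 0.0219 < 0.05). Cohen's d = 1.0 indicates a large effect size. Both statistical and practical significance should be considered.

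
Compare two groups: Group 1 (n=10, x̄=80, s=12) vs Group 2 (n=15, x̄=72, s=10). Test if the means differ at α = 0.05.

Pooled sp = 10.83. t = 1.81, df = 23. Critical t = ±2.069. Fail to reject H₀.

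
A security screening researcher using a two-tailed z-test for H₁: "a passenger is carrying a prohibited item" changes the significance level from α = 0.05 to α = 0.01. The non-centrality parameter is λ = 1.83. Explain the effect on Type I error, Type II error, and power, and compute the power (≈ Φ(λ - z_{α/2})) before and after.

Decreasing α from 0.05 to 0.01:
• Type I error rate decreases (α is the Type I rate by definition).
• Critical value moves from z_{α/2} = 1.96 to 2.576, so power = Φ(λ - z_{α/2}) goes from Φ(1.83 - 1.96) = 0.448 to Φ(1.83 - 2.576) = 0.228.
• Type II error rate β = 1 - power therefore increases (0.552 → 0.772).
Appropriate when false positives are costly — here, detaining an innocent passenger — delay and inconvenience.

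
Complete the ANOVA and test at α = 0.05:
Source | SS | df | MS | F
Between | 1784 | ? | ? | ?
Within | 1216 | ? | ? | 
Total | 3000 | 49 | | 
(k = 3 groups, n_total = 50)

df_between = 2, df_within = 47. MS_between = 892.0, MS_within = 25.87. F = 34.477, F_crit ≈ 3.195. Reject H₀.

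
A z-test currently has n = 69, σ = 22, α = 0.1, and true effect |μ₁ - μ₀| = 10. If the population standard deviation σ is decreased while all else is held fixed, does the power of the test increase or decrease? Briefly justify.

Power increases: a smaller σ shrinks the standard error σ/√n, moving the sampling distribution under H₁ further from the critical value.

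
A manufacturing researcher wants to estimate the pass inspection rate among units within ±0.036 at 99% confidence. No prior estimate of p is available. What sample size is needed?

Conservative approach: use p = 0.5 (maximizes p(1-p) = 0.25). n = z²(0.25)/E² = 2.576²×0.25/0.036² = 1280.05 → n = 1281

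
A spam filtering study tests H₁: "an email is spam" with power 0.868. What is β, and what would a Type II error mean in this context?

β = 1 - power = 1 - 0.868 = 0.132. A Type II error is failing to reject H₀ when H₀ is false (false negative) — here, failing to conclude that an email is spam when in fact it is true. Consequence: a spam email lands in the inbox.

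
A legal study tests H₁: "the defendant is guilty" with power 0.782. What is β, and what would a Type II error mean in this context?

β = 1 - power = 1 - 0.782 = 0.218. A Type II error is failing to reject H₀ when H₀ is false (false negative) — here, failing to conclude that the defendant is guilty when in fact it is true. Consequence: acquitting a guilty person.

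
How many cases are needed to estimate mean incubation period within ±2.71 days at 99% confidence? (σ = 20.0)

n = (z*σ/E)² = (2.576×20.0/2.71)² = 361.4 → n = 362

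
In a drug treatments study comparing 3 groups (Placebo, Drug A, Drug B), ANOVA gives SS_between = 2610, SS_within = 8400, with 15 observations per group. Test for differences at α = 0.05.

df_between = 2, df_within = 42. F = MS_between/MS_within = 1305.0/200.0 = 6.525. F_crit ≈ 3.22. Reject H₀. At least one mean differs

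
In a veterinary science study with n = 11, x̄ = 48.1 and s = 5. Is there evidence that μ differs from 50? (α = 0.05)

t = (x̄ - μ₀)/(s/√n) = (48.1 - 50)/(5/√11) = -1.26. df = 10, critical t = ±2.228. Fail to reject H₀.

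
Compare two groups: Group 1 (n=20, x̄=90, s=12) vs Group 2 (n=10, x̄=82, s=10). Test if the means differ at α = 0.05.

Pooled sp = 11.4. t = 1.813, df = 28. Critical t = ±2.048. Fail to reject H₀.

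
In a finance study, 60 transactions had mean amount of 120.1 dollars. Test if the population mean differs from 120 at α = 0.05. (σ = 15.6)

z = (x̄ - μ₀)/(σ/√n) = (120.1 - 120)/(15.6/√60) = 0.05. Critical value: ±1.96. Since |0.05| ≤ 1.96, Fail to reject H₀.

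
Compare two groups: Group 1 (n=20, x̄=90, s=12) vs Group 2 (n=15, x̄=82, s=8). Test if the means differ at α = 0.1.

Pooled sp = 10.49. t = 2.233, df = 33. Critical t = ±1.692. Reject H₀.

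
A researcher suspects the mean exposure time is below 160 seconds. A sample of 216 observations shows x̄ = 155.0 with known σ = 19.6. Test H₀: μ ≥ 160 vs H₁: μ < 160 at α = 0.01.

z = -3.749. Critical value: -2.33. Reject H₀.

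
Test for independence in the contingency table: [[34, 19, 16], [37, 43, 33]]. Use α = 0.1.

χ² = 4.968. df = 2, critical = 4.605. Reject H₀. Variables are dependent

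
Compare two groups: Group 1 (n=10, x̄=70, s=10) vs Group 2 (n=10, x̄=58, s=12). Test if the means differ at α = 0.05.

Pooled sp = 11.05. t = 2.429, df = 18. Critical t = ±2.101. Reject H₀.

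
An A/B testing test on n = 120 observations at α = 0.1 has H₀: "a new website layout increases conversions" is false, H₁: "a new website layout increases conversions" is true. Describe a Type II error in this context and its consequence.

Type II error: failing to reject H₀ when it is false — concluding that a new website layout increases conversions is not supported when in fact it is. Consequence: discarding a layout that would have improved conversions — lost revenue.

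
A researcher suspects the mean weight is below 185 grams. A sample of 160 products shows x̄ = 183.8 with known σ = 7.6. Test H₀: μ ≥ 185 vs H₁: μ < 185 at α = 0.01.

z = -1.997. Critical value: -2.33. Fail to reject H₀.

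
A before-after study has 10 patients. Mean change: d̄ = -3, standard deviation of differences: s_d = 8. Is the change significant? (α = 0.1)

t = d̄/(s_d/√n) = -3/(8/√10) = -1.186. df = 9, critical t = ±1.833. Fail to reject H₀.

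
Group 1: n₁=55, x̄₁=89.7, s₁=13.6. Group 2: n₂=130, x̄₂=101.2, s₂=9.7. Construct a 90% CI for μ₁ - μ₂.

Difference = -11.5. SE = √(13.6²/55 + 9.7²/130) = 2.022. CI = (-14.83, -8.17)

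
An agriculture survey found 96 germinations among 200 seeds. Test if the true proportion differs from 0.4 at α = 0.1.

p̂ = 0.48, p₀ = 0.4. z = (p̂ - p₀)/√(p₀(1-p₀)/n) = 2.309. Critical: ±1.645. Reject H₀.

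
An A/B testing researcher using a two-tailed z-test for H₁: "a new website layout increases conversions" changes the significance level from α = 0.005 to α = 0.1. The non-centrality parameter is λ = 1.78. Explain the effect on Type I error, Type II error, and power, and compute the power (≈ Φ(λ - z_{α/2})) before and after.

Increasing α from 0.005 to 0.1:
• Type I error rate increases (α is the Type I rate by definition).
• Critical value moves from z_{α/2} = 2.807 to 1.645, so power = Φ(λ - z_{α/2}) goes from Φ(1.78 - 2.807) = 0.152 to Φ(1.78 - 1.645) = 0.554.
• Type II error rate β = 1 - power therefore decreases (0.848 → 0.446).
Appropriate when false negatives are costly — here, discarding a layout that would have improved conversions — lost revenue.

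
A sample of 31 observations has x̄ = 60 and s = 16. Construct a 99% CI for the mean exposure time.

CI = x̄ ± t*(s/√n) = 60 ± 2.75(16/√31) = (52.1, 67.9)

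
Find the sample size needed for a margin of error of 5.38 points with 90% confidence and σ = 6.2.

n = (z*σ/E)² = (1.645×6.2/5.38)² = 3.6 → n = 4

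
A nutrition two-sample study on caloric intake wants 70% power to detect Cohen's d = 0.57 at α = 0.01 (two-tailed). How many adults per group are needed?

z_{α/2} = 2.576, z_β = Φ⁻¹(0.7) = 0.524. For medium effect (d = 0.57): n per group = 2(z_{α/2} + z_β)²/d² = 2(2.576 + 0.524)²/0.57² = 59.2 → 60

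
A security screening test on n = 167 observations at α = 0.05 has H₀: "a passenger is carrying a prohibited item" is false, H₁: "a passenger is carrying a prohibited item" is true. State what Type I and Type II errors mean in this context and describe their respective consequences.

Type I (false positive): concluding that a passenger is carrying a prohibited item when it is not — detaining an innocent passenger — delay and inconvenience. Type II (false negative): failing to conclude that a passenger is carrying a prohibited item when it is — letting a prohibited item through — security breach. Which is costlier depends on domain priorities and is a judgement call rather than a statistical fact.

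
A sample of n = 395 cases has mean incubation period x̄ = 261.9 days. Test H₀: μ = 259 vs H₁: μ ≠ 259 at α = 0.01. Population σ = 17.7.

z = (x̄ - μ₀)/(σ/√n) = (261.9 - 259)/(17.7/√395) = 3.256. Critical value: ±2.576. Since |3.256| > 2.576, Reject H₀.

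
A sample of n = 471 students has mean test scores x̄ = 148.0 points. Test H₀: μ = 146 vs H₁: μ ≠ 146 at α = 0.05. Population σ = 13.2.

z = (x̄ - μ₀)/(σ/√n) = (148.0 - 146)/(13.2/√471) = 3.288. Critical value: ±1.96. Since |3.288| > 1.96, Reject H₀.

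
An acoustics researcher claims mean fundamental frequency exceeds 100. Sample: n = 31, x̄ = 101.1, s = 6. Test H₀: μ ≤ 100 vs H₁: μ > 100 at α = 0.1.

t = (101.1 - 100)/(6/√31) = 1.021, df = 30. Critical t = 1.31. Fail to reject H₀.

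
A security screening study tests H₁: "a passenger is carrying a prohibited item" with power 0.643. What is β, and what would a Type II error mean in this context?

β = 1 - power = 1 - 0.643 = 0.357. A Type II error is failing to reject H₀ when H₀ is false (false negative) — here, failing to conclude that a passenger is carrying a prohibited item when in fact it is true. Consequence: letting a prohibited item through — security breach.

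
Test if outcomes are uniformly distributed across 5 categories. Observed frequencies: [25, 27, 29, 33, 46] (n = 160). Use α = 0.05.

Expected = 32 each. χ² = Σ(O-E)²/E = 8.75. df = 4, critical value = 9.488. Fail to reject H₀.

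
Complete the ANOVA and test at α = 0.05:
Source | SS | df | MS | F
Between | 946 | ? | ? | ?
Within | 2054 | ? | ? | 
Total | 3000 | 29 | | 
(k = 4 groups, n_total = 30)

df_between = 3, df_within = 26. MS_between = 315.33, MS_within = 79.0. F = 3.992, F_crit ≈ 2.975. Reject H₀.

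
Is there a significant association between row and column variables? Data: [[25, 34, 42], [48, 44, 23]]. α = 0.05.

χ² = 13.231. df = 2, critical = 5.991. Reject H₀. Variables are dependent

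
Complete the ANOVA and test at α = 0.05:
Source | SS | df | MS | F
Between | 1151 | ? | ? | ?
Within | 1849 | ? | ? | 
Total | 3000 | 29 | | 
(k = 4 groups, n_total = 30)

df_between = 3, df_within = 26. MS_between = 383.67, MS_within = 71.12. F = 5.395, F_crit ≈ 2.975. Reject H₀.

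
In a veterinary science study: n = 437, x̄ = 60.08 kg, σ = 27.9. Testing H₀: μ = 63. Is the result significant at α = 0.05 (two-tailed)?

z = (60.08 - 63)/(27.9/√437) = -2.188. Since |z| > 1.96, significant at α = 0.05.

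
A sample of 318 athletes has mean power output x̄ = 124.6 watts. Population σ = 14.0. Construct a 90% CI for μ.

CI = x̄ ± z*(σ/√n) = 124.6 ± 1.645(14.0/√318) = 124.6 ± 1.29 = (123.31, 125.89)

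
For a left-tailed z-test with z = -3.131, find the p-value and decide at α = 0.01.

p = P(Z < -3.131) = Φ(-3.131) ≈ 0.0009. Since p < 0.01, reject H₀ (significant) at α = 0.01.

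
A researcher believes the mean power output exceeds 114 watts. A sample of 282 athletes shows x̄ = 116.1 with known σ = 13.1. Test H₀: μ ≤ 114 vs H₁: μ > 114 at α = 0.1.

z = 2.692. Critical value: 1.28. Reject H₀.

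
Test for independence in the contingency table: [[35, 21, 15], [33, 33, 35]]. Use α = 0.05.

χ² = 5.665. df = 2, critical = 5.991. Fail to reject H₀. No evidence of dependence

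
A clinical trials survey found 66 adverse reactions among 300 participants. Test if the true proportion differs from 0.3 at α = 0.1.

p̂ = 0.22, p₀ = 0.3. z = (p̂ - p₀)/√(p₀(1-p₀)/n) = -3.024. Critical: ±1.645. Reject H₀.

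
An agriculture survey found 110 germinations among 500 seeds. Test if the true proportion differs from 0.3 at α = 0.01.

p̂ = 0.22, p₀ = 0.3. z = (p̂ - p₀)/√(p₀(1-p₀)/n) = -3.904. Critical: ±2.576. Reject H₀.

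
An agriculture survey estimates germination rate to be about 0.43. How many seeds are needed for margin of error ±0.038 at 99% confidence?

n = z²p(1-p)/E² = 2.576²×0.43×0.57/0.038² = 1126.3 → n = 1127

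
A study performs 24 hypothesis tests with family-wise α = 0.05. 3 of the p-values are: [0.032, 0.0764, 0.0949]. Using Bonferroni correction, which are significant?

Bonferroni α = 0.05/24 = 0.00208. None of the given p-values are significant.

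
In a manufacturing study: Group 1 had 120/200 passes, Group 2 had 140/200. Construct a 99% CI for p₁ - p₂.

p̂₁ = 0.6, p̂₂ = 0.7. Difference = -0.1. CI = (-0.222, 0.022)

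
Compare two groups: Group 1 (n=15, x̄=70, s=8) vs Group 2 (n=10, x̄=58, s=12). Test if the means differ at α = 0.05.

Pooled sp = 9.76. t = 3.011, df = 23. Critical t = ±2.069. Reject H₀.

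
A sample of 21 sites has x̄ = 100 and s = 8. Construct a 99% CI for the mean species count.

CI = x̄ ± t*(s/√n) = 100 ± 2.845(8/√21) = (95.03, 104.97)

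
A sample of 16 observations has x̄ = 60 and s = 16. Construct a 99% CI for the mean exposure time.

CI = x̄ ± t*(s/√n) = 60 ± 2.947(16/√16) = (48.21, 71.79)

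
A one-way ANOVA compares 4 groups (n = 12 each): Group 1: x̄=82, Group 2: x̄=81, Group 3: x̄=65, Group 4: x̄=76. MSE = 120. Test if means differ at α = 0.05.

Grand mean = 76.0. SS_between = 2184.0, MS_between = 728.0. F = 6.067, F_crit ≈ 2.816. Reject H₀.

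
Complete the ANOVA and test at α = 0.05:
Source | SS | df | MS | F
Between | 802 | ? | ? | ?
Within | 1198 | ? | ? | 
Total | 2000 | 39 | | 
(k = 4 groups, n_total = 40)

df_between = 3, df_within = 36. MS_between = 267.33, MS_within = 33.28. F = 8.033, F_crit ≈ 2.866. Reject H₀.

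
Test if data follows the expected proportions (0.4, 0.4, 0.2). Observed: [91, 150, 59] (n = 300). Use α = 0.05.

Expected: [120.0, 120.0, 60.0]. χ² = 14.525. df = 2, critical = 5.991. Reject H₀.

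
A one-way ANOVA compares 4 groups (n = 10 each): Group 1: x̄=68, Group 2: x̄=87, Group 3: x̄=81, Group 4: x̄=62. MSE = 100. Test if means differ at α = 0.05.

Grand mean = 74.5. SS_between = 3970.0, MS_between = 1323.33. F = 13.233, F_crit ≈ 2.866. Reject H₀.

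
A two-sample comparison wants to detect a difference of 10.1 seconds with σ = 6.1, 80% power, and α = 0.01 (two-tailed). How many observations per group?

n per group = 2(z_α/2 + z_β)²σ²/d² = 2×(2.576 + 0.84)²×6.1²/10.1² = 8.5 → n = 9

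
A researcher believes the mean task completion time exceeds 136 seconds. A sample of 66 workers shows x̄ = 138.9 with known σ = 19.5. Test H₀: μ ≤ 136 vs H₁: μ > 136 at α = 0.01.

z = 1.208. Critical value: 2.33. Fail to reject H₀.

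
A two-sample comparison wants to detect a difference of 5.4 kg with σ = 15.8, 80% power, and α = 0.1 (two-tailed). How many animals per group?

n per group = 2(z_α/2 + z_β)²σ²/d² = 2×(1.645 + 0.84)²×15.8²/5.4² = 105.7 → n = 106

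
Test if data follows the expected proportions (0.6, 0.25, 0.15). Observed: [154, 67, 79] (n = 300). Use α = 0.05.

Expected: [180.0, 75.0, 45.0]. χ² = 30.298. df = 2, critical = 5.991. Reject H₀.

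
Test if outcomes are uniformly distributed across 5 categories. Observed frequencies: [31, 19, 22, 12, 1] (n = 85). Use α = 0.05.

Expected = 17 each. χ² = Σ(O-E)²/E = 29.765. df = 4, critical value = 9.488. Reject H₀.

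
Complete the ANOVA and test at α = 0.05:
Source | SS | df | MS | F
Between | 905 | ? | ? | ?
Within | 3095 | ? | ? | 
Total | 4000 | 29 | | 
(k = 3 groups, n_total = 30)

df_between = 2, df_within = 27. MS_between = 452.5, MS_within = 114.63. F = 3.947, F_crit ≈ 3.354. Reject H₀.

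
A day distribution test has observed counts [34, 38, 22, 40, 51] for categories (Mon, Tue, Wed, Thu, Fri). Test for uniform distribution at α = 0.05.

Expected = 37 each. χ² = Σ(O-E)²/E = 11.892. df = 4, critical value = 9.488. Reject H₀.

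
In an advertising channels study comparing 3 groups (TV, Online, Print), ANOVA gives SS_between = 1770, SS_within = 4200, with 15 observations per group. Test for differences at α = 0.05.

df_between = 2, df_within = 42. F = MS_between/MS_within = 885.0/100.0 = 8.85. F_crit ≈ 3.22. Reject H₀. At least one mean differs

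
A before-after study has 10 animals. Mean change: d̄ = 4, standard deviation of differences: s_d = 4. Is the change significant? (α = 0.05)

t = d̄/(s_d/√n) = 4/(4/√10) = 3.162. df = 9, critical t = ±2.262. Reject H₀.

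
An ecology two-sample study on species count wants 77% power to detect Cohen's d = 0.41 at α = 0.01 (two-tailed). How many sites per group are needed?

z_{α/2} = 2.576, z_β = Φ⁻¹(0.77) = 0.739. For small effect (d = 0.41): n per group = 2(z_{α/2} + z_β)²/d² = 2(2.576 + 0.739)²/0.41² = 130.7 → 131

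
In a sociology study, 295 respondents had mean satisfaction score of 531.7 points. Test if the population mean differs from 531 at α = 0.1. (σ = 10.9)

z = (x̄ - μ₀)/(σ/√n) = (531.7 - 531)/(10.9/√295) = 1.103. Critical value: ±1.645. Since |1.103| ≤ 1.645, Fail to reject H₀.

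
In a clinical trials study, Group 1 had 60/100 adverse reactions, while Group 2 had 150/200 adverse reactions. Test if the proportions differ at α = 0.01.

p̂₁ = 0.6, p̂₂ = 0.75, pooled p̂ = 0.7. z = -2.673. Critical: ±2.576. Reject H₀.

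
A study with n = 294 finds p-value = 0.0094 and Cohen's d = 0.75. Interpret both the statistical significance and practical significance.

Statistically significant (p = 0.0094 < 0.05). Cohen's d = 0.75 indicates a medium effect size. Both statistical and practical significance should be considered.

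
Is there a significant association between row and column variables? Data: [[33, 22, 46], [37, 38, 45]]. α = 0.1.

χ² = 2.894. df = 2, critical = 4.605. Fail to reject H₀. No evidence of dependence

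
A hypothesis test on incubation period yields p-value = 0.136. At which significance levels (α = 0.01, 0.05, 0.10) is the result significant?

p = 0.136. Not significant at any of the given levels.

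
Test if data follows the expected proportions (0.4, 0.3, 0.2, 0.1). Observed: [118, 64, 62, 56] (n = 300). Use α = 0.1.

Expected: [120.0, 90.0, 60.0, 30.0]. χ² = 30.144. df = 3, critical = 6.251. Reject H₀.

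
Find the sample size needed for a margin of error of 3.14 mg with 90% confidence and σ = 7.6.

n = (z*σ/E)² = (1.645×7.6/3.14)² = 15.9 → n = 16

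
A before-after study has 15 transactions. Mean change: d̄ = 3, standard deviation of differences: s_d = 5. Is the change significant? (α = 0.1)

t = d̄/(s_d/√n) = 3/(5/√15) = 2.324. df = 14, critical t = ±1.761. Reject H₀.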